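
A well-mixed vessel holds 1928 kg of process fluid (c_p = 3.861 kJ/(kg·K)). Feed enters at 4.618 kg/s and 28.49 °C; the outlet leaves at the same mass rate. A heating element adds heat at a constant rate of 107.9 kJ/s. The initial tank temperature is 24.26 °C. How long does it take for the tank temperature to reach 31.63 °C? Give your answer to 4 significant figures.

526.7 s

Energy balance: M c_p dT/dt = ṁ c_p (T_in − T) + 107.9.
τ = M/ṁ = 417.497 s; T_ss = T_in + Q̇/(ṁ c_p) = 34.5416 °C.
T(t) = T_ss + (T₀ − T_ss) e^(−t/τ). Set T = 31.63:
e^(−t/τ) = (31.63 − 34.5416)/(24.26 − 34.5416) = 0.283183
t = −417.497 · ln(0.283183) = 526.740 s.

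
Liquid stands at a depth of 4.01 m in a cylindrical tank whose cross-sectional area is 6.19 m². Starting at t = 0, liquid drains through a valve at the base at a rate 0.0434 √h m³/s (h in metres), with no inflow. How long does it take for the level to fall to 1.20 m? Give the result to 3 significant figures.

259 s

A dh/dt = −Q_out = −0.0434 √h.
Separate and integrate: 2(√h − √h₀) = −(0.0434/A) t.
t = 2A(√h₀ − √h)/0.0434 = 2·6.19·(√4.01 − √1.20)/0.0434
  = 12.380 × (2.0025 − 1.0954) / 0.0434 = 258.74 s.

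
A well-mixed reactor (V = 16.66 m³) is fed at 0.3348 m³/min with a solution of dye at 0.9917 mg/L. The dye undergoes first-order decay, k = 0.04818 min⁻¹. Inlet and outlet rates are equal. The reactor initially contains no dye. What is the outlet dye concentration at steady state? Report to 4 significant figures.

0.2919 mg/L

Species balance: V dC/dt = Q C_in − Q C − k V C.
At steady state: 0 = Q C_in − (Q + kV) C_ss, so C_ss = Q C_in/(Q + kV).
C_ss = 0.3348·0.9917/(0.3348 + 0.04818·16.66) = 0.332021/1.13748 = 0.291892 mg/L.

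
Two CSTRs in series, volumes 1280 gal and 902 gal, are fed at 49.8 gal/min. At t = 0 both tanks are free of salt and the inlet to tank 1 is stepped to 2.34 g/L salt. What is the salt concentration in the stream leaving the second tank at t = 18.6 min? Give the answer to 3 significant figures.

Time constants: τᵢ = Vᵢ/Q for each well-mixed tank.
τ₁ = 1280/49.8 = 25.703 min; τ₂ = 902/49.8 = 18.112 min.
Solving the cascade with C₁(0)=C₂(0)=0 gives C₂(t) = C_in[1 − (τ₁ e^(−t/τ₁) − τ₂ e^(−t/τ₂))/(τ₁ − τ₂)].
At t = 18.6: e^(−t/τ₁) = 0.48498, e^(−t/τ₂) = 0.35811.
C₂ = 2.34·[1 − (25.703·0.48498 − 18.112·0.35811)/(7.5904)] = 2.34·0.21229 = 0.49676 g/L.

0.497 g/L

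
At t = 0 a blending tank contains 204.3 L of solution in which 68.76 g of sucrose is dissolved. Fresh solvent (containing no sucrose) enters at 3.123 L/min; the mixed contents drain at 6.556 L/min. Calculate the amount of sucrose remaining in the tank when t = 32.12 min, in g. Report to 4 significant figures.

Let m(t) be the amount of sucrose. Volume: V(t) = V₀ + (Q_in − Q_out) t = 204.3 − 3.43300 t; V(32.12) = 94.0320 L.
Solute balance: dm/dt = 0 − Q_out C = −Q_out m/V(t).
Separate: dm/m = −Q_out dt/V(t) ⇒ ln(m/m₀) = −(Q_out/(Q_in−Q_out)) ln(V/V₀).
m = m₀ (V₀/V)^(Q_out/(Q_in−Q_out)) = 68.76 × (204.3/94.0320)^(-1.90970) = 15.6236 g.

15.62 g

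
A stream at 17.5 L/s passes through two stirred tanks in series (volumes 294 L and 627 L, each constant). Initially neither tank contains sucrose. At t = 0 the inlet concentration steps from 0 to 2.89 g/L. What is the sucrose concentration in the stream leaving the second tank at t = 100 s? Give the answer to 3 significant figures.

2.56 g/L

Species balance on tank i: dCᵢ/dt = (Cᵢ₋₁ − Cᵢ)/τᵢ with τᵢ = Vᵢ/Q.
τ₁ = 294/17.5 = 16.800 s; τ₂ = 627/17.5 = 35.829 s.
Solving the cascade with C₁(0)=C₂(0)=0 gives C₂(t) = C_in[1 − (τ₁ e^(−t/τ₁) − τ₂ e^(−t/τ₂))/(τ₁ − τ₂)].
At t = 100: e^(−t/τ₁) = 0.0025996, e^(−t/τ₂) = 0.061356.
C₂ = 2.89·[1 − (16.800·0.0025996 − 35.829·0.061356)/(-19.029)] = 2.89·0.88677 = 2.5628 g/L.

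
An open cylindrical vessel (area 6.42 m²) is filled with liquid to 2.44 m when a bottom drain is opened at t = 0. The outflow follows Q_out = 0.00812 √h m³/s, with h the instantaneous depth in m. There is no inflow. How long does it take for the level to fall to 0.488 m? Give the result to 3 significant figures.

1370 s

With no inflow, A dh/dt = −0.00812 √h.
∫ h^(−1/2) dh = −(0.00812/A) ∫ dt, giving 2√h = 2√h₀ − (0.00812/A) t.
t = 2A(√h₀ − √h)/0.00812 = 2·6.42·(√2.44 − √0.488)/0.00812
  = 12.840 × (1.5620 − 0.69857) / 0.00812 = 1365.4 s.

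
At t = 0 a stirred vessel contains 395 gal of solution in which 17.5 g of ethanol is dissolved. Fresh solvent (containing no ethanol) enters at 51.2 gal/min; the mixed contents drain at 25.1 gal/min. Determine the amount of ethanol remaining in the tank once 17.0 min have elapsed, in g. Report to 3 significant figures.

Let m(t) be the amount of ethanol. Volume: V(t) = V₀ + (Q_in − Q_out) t = 395 + 26.100 t; V(17.0) = 838.70 gal.
Solute balance: dm/dt = 0 − Q_out C = −Q_out m/V(t).
dm/m = −Q_out dt/(V₀ + 26.100 t); integrating gives ln(m/m₀) = −(Q_out/(Q_in−Q_out)) ln(V/V₀).
m = m₀ (V₀/V)^(Q_out/(Q_in−Q_out)) = 17.5 × (395/838.70)^(0.96169) = 8.4832 g.

8.48 g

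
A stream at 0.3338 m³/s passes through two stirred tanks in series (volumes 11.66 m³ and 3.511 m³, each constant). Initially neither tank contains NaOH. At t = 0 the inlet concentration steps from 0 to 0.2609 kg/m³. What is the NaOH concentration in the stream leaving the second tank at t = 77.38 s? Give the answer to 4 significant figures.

0.2202 kg/m³

Species balance on tank i: dCᵢ/dt = (Cᵢ₋₁ − Cᵢ)/τᵢ with τᵢ = Vᵢ/Q.
τ₁ = 11.66/0.3338 = 34.9311 s; τ₂ = 3.511/0.3338 = 10.5183 s.
Tank 1: C₁ = C_in(1 − e^(−t/τ₁)). Tank 2 (τ₁ ≠ τ₂): C₂ = C_in[1 − (τ₁ e^(−t/τ₁) − τ₂ e^(−t/τ₂))/(τ₁ − τ₂)].
At t = 77.38: e^(−t/τ₁) = 0.109130, e^(−t/τ₂) = 0.000638289.
C₂ = 0.2609·[1 − (34.9311·0.109130 − 10.5183·0.000638289)/(24.4128)] = 0.2609·0.844127 = 0.220233 kg/m³.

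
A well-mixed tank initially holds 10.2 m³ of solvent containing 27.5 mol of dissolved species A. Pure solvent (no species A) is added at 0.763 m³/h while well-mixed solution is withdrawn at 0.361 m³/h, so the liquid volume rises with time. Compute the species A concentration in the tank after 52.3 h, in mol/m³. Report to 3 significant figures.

0.322 mol/m³

Let m(t) be the amount of species A. Volume: V(t) = V₀ + (Q_in − Q_out) t = 10.2 + 0.40200 t; V(52.3) = 31.225 m³.
Solute balance: dm/dt = 0 − Q_out C = −Q_out m/V(t).
Separate: dm/m = −Q_out dt/V(t) ⇒ ln(m/m₀) = −(Q_out/(Q_in−Q_out)) ln(V/V₀).
m = m₀ (V₀/V)^(Q_out/(Q_in−Q_out)) = 27.5 × (10.2/31.225)^(0.89801) = 10.069 mol.
C = m/V = 10.069/31.225 = 0.32247 mol/m³.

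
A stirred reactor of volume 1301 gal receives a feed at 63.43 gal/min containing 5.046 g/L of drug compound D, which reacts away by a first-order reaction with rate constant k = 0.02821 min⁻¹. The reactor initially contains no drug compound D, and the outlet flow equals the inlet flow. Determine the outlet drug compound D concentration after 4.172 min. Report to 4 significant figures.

Species balance: V dC/dt = Q C_in − Q C − k V C.
This is linear with rate a = Q/V + k = 0.0769648 min⁻¹.
C_ss = Q C_in/(Q + kV) = 3.19648 g/L; C(t) = C_ss + (C₀ − C_ss) e^(−a t).
C(4.172) = 3.19648 + (-3.19648)·e^(−0.0769648·4.172) = 3.19648 + (-3.19648)·0.725353 = 0.877905 g/L.

0.8779 g/L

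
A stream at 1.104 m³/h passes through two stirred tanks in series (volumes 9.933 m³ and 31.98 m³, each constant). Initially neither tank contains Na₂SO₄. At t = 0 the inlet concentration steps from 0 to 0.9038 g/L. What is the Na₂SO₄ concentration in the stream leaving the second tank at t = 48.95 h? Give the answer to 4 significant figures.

0.6636 g/L

Time constants: τᵢ = Vᵢ/Q for each well-mixed tank.
τ₁ = 9.933/1.104 = 8.99728 h; τ₂ = 31.98/1.104 = 28.9674 h.
Solving the cascade with C₁(0)=C₂(0)=0 gives C₂(t) = C_in[1 − (τ₁ e^(−t/τ₁) − τ₂ e^(−t/τ₂))/(τ₁ − τ₂)].
At t = 48.95: e^(−t/τ₁) = 0.00433718, e^(−t/τ₂) = 0.184551.
C₂ = 0.9038·[1 − (8.99728·0.00433718 − 28.9674·0.184551)/(-19.9701)] = 0.9038·0.734256 = 0.663621 g/L.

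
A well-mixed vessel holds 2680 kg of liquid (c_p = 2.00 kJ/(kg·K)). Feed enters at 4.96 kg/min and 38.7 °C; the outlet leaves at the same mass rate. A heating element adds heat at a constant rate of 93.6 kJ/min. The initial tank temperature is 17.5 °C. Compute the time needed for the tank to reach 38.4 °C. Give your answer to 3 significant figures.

M c_p dT/dt = ṁ c_p (T_in − T) + Q̇.
τ = M/ṁ = 540.32 min; T_ss = T_in + Q̇/(ṁ c_p) = 48.135 °C.
T(t) = T_ss + (T₀ − T_ss) e^(−t/τ). Set T = 38.4:
e^(−t/τ) = (38.4 − 48.135)/(17.5 − 48.135) = 0.31778
t = −540.32 · ln(0.31778) = 619.42 min.

619 min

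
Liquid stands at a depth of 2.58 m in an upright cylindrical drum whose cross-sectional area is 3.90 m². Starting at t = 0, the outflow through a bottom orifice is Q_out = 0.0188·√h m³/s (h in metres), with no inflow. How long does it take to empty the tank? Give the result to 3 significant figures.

666 s

Unsteady balance on liquid volume: A dh/dt = −0.0188 √h.
Separate and integrate: 2(√h − √h₀) = −(0.0188/A) t.
Tank is empty when √h = 0: t_empty = 2A√h₀/0.0188.
t_empty = 2·3.90·√2.58/0.0188 = 7.8000·1.6062/0.0188 = 666.42 s.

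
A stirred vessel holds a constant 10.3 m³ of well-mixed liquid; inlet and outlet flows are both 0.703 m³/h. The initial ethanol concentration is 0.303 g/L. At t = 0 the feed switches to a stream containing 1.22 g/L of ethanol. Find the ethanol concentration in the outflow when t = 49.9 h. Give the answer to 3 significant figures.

1.19 g/L

Species balance on the tank: V dC/dt = Q(C_in − C).
Time constant τ = V/Q = 10.3/0.703 = 14.651 h.
Solution: C(t) = C_in + (C₀ − C_in) e^(−t/τ).
C(49.9) = 1.22 + (0.303 − 1.22)·e^(−49.9/14.651) = 1.22 + (-0.91700)·0.033180 = 1.1896 g/L.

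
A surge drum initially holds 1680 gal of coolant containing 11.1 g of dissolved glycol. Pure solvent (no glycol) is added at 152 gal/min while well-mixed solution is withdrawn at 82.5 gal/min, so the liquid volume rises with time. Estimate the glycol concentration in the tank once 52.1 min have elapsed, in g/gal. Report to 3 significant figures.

Let m(t) be the amount of glycol. Volume: V(t) = V₀ + (Q_in − Q_out) t = 1680 + 69.500 t; V(52.1) = 5301.0 gal.
Solute balance: dm/dt = 0 − Q_out C = −Q_out m/V(t).
dm/m = −Q_out dt/(V₀ + 69.500 t); integrating gives ln(m/m₀) = −(Q_out/(Q_in−Q_out)) ln(V/V₀).
m = m₀ (V₀/V)^(Q_out/(Q_in−Q_out)) = 11.1 × (1680/5301.0)^(1.1871) = 2.8375 g.
C = m/V = 2.8375/5301.0 = 0.00053528 g/gal.

0.000535 g/gal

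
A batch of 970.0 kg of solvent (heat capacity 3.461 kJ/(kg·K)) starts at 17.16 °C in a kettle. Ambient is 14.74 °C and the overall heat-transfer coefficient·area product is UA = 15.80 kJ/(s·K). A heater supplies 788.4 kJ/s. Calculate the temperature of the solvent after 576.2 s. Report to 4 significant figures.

First-law balance (no shaft work): M c_p dT/dt = −UA(T − T_amb) + Q̇.
dT/dt = (T_ss − T)/τ with T_ss = T_amb + Q̇/UA = 14.74 + 788.4/15.80 = 64.6387 °C, τ = M c_p/UA = 970.0·3.461/15.80 = 212.479 s.
T approaches T_ss exponentially: T(t) = T_ss + (T₀ − T_ss) e^(−t/τ).
T(576.2) = 64.6387 + (-47.4787)·0.0664174 = 61.4853 °C.

61.49 °C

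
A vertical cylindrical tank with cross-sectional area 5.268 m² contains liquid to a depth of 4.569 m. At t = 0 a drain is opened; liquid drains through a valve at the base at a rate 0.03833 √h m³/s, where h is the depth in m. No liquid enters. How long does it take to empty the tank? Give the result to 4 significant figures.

587.6 s

With no inflow, A dh/dt = −0.03833 √h.
This is separable: 2 d(√h)/dt = −0.03833/A, so √h = √h₀ − (0.03833/(2A)) t.
Set h = 0: 2√h₀ = (0.03833/A) t_empty ⇒ t_empty = 2A√h₀/0.03833.
t_empty = 2·5.268·√4.569/0.03833 = 10.5360·2.13752/0.03833 = 587.554 s.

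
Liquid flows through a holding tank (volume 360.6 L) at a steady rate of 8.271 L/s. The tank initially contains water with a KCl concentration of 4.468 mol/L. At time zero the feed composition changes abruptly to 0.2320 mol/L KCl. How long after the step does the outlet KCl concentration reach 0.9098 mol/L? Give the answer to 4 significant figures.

79.89 s

Species balance: V dC/dt = Q(C_in − C) ⇒ τ = V/Q = 43.5981 s.
C(t) = C_in + (C₀ − C_in) e^(−t/τ). Set C = 0.9098 and solve for t:
e^(−t/τ) = (C − C_in)/(C₀ − C_in) = (0.9098 − 0.2320)/(4.468 − 0.2320) = 0.160009
t = −τ ln(…) = 43.5981 × 1.83252 = 79.8945 s.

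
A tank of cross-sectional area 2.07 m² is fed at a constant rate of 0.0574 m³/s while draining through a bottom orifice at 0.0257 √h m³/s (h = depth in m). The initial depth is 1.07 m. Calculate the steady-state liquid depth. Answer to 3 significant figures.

A dh/dt = Q_in − 0.0257 √h. Steady state requires inflow = outflow:
Q_in = 0.0257 √h_ss ⇒ √h_ss = 0.0574/0.0257 = 2.2335.
h_ss = 2.2335² = 4.9884 m. (Since h₀ = 1.07 m < h_ss, the level will rise toward this value.)

4.99 m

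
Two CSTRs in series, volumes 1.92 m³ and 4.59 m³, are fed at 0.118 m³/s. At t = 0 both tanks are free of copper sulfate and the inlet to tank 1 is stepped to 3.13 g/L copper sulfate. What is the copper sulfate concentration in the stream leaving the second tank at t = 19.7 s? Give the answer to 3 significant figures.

0.558 g/L

Time constants: τᵢ = Vᵢ/Q for each well-mixed tank.
τ₁ = 1.92/0.118 = 16.271 s; τ₂ = 4.59/0.118 = 38.898 s.
Tank 1: C₁ = C_in(1 − e^(−t/τ₁)). Tank 2 (τ₁ ≠ τ₂): C₂ = C_in[1 − (τ₁ e^(−t/τ₁) − τ₂ e^(−t/τ₂))/(τ₁ − τ₂)].
At t = 19.7: e^(−t/τ₁) = 0.29798, e^(−t/τ₂) = 0.60263.
C₂ = 3.13·[1 − (16.271·0.29798 − 38.898·0.60263)/(-22.627)] = 3.13·0.17829 = 0.55806 g/L.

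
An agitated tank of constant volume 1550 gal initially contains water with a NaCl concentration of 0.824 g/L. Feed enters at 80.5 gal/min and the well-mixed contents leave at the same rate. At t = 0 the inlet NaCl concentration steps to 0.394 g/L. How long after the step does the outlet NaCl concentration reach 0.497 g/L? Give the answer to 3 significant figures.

27.5 min

Transient balance on the dissolved component: V dC/dt = Q(C_in − C), so τ = V/Q = 19.255 min.
C(t) = C_in + (C₀ − C_in) e^(−t/τ). Set C = 0.497 and solve for t:
e^(−t/τ) = (C − C_in)/(C₀ − C_in) = (0.497 − 0.394)/(0.824 − 0.394) = 0.23953
t = −τ ln(…) = 19.255 × 1.4291 = 27.516 min.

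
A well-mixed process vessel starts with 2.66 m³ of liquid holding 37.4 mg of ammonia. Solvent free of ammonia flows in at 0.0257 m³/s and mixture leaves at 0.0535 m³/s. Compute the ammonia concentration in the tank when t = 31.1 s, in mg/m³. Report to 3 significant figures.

9.78 mg/m³

Total volume: dV/dt = Q_in − Q_out = -0.027800 m³/s, so V(t) = 2.66 − 0.027800 t and V(31.1) = 1.7954 m³.
Solute balance: dm/dt = 0 − Q_out C = −Q_out m/V(t).
dm/m = −Q_out dt/(V₀ − 0.027800 t); integrating gives ln(m/m₀) = −(Q_out/(Q_in−Q_out)) ln(V/V₀).
m = m₀ (V₀/V)^(Q_out/(Q_in−Q_out)) = 37.4 × (2.66/1.7954)^(-1.9245) = 17.552 mg.
C = m/V = 17.552/1.7954 = 9.7762 mg/m³.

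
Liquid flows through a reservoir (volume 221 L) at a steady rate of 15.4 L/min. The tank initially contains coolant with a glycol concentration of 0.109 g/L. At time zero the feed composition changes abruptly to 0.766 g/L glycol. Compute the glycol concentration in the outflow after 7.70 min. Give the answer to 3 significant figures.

Mass balance on the solute (V constant): V dC/dt = Q(C_in − C).
Rewrite as dC/dt + C/τ = C_in/τ, τ = V/Q = 14.351 min.
Solution: C(t) = C_in + (C₀ − C_in) e^(−t/τ).
C(7.70) = 0.766 + (0.109 − 0.766)·e^(−7.70/14.351) = 0.766 + (-0.65700)·0.58476 = 0.38182 g/L.

0.382 g/L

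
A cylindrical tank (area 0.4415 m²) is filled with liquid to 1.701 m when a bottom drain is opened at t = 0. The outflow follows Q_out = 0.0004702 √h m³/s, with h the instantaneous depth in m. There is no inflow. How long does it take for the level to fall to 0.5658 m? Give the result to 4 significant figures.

1037 s

A dh/dt = −Q_out = −0.0004702 √h.
∫ h^(−1/2) dh = −(0.0004702/A) ∫ dt, giving 2√h = 2√h₀ − (0.0004702/A) t.
t = 2A(√h₀ − √h)/0.0004702 = 2·0.4415·(√1.701 − √0.5658)/0.0004702
  = 0.883000 × (1.30422 − 0.752197) / 0.0004702 = 1036.67 s.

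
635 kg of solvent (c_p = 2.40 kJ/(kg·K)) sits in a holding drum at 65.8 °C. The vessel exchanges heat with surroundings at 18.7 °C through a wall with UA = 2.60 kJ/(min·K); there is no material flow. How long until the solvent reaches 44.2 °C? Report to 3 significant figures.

Heat balance on the well-mixed liquid: M c_p dT/dt = −UA(T − T_amb).
τ = M c_p/UA = 586.15 min; T_ss = T_amb = 18.700 °C.
T(t) = T_ss + (T₀ − T_ss)e^(−t/τ); set T = 44.2:
t = −τ ln[(T − T_ss)/(T₀ − T_ss)] = −586.15 · ln(0.54140) = 359.66 min.

360 min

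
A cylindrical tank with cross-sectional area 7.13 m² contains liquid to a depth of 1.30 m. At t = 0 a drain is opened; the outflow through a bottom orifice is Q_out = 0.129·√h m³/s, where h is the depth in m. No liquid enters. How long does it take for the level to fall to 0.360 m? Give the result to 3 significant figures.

59.7 s

Volume balance on the tank: A dh/dt = −0.129 √h.
This is separable: 2 d(√h)/dt = −0.129/A, so √h = √h₀ − (0.129/(2A)) t.
t = 2A(√h₀ − √h)/0.129 = 2·7.13·(√1.30 − √0.360)/0.129
  = 14.260 × (1.1402 − 0.60000) / 0.129 = 59.712 s.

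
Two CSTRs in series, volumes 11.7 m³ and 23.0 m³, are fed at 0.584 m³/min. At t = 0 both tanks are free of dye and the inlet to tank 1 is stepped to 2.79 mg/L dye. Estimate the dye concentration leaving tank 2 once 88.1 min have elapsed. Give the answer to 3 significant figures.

Each tank obeys Vᵢ dCᵢ/dt = Q(Cᵢ₋₁ − Cᵢ), so τᵢ = Vᵢ/Q.
τ₁ = 11.7/0.584 = 20.034 min; τ₂ = 23.0/0.584 = 39.384 min.
Solving the cascade with C₁(0)=C₂(0)=0 gives C₂(t) = C_in[1 − (τ₁ e^(−t/τ₁) − τ₂ e^(−t/τ₂))/(τ₁ − τ₂)].
At t = 88.1: e^(−t/τ₁) = 0.012308, e^(−t/τ₂) = 0.10678.
C₂ = 2.79·[1 − (20.034·0.012308 − 39.384·0.10678)/(-19.349)] = 2.79·0.79540 = 2.2192 mg/L.

2.22 mg/L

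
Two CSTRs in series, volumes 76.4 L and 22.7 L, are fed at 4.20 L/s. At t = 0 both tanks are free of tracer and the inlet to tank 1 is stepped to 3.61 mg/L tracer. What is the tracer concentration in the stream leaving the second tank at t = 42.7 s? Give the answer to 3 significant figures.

Time constants: τᵢ = Vᵢ/Q for each well-mixed tank.
τ₁ = 76.4/4.20 = 18.190 s; τ₂ = 22.7/4.20 = 5.4048 s.
Tank 1: C₁ = C_in(1 − e^(−t/τ₁)). Tank 2 (τ₁ ≠ τ₂): C₂ = C_in[1 − (τ₁ e^(−t/τ₁) − τ₂ e^(−t/τ₂))/(τ₁ − τ₂)].
At t = 42.7: e^(−t/τ₁) = 0.095619, e^(−t/τ₂) = 0.00037058.
C₂ = 3.61·[1 − (18.190·0.095619 − 5.4048·0.00037058)/(12.786)] = 3.61·0.86412 = 3.1195 mg/L.

3.12 mg/L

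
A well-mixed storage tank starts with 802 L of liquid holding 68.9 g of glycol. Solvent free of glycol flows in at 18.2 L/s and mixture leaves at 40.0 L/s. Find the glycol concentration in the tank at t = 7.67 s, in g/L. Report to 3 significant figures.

Let m(t) be the amount of glycol. Volume: V(t) = V₀ + (Q_in − Q_out) t = 802 − 21.800 t; V(7.67) = 634.79 L.
No glycol enters, so dm/dt = −Q_out · (m/V).
dm/m = −Q_out dt/(V₀ − 21.800 t); integrating gives ln(m/m₀) = −(Q_out/(Q_in−Q_out)) ln(V/V₀).
m = m₀ (V₀/V)^(Q_out/(Q_in−Q_out)) = 68.9 × (802/634.79)^(-1.8349) = 44.865 g.
C = m/V = 44.865/634.79 = 0.070676 g/L.

0.0707 g/L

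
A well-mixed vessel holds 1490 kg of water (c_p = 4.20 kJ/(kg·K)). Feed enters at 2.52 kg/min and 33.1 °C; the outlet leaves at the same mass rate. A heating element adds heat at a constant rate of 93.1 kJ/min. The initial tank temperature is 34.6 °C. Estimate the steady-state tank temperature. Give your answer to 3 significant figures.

Energy balance: M c_p dT/dt = ṁ c_p (T_in − T) + 93.1.
At steady state dT/dt = 0 ⇒ T_ss = T_in + Q̇/(ṁ c_p) = 33.1 + 93.1/(2.52·4.20) = 41.896 °C.

41.9 °C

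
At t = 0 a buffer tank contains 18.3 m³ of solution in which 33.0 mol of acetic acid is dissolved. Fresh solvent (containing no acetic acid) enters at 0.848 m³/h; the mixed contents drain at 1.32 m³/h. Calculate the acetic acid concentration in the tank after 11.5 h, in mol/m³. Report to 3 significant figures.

Let m(t) be the amount of acetic acid. Volume: V(t) = V₀ + (Q_in − Q_out) t = 18.3 − 0.47200 t; V(11.5) = 12.872 m³.
Solute balance: dm/dt = 0 − Q_out C = −Q_out m/V(t).
Separate: dm/m = −Q_out dt/V(t) ⇒ ln(m/m₀) = −(Q_out/(Q_in−Q_out)) ln(V/V₀).
m = m₀ (V₀/V)^(Q_out/(Q_in−Q_out)) = 33.0 × (18.3/12.872)^(-2.7966) = 12.336 mol.
C = m/V = 12.336/12.872 = 0.95837 mol/m³.

0.958 mol/m³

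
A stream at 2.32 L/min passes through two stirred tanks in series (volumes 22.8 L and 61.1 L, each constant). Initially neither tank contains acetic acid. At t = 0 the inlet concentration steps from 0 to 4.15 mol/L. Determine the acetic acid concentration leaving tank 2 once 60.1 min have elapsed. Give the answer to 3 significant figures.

3.48 mol/L

Time constants: τᵢ = Vᵢ/Q for each well-mixed tank.
τ₁ = 22.8/2.32 = 9.8276 min; τ₂ = 61.1/2.32 = 26.336 min.
Solving the cascade with C₁(0)=C₂(0)=0 gives C₂(t) = C_in[1 − (τ₁ e^(−t/τ₁) − τ₂ e^(−t/τ₂))/(τ₁ − τ₂)].
At t = 60.1: e^(−t/τ₁) = 0.0022085, e^(−t/τ₂) = 0.10208.
C₂ = 4.15·[1 − (9.8276·0.0022085 − 26.336·0.10208)/(-16.509)] = 4.15·0.83847 = 3.4797 mol/L.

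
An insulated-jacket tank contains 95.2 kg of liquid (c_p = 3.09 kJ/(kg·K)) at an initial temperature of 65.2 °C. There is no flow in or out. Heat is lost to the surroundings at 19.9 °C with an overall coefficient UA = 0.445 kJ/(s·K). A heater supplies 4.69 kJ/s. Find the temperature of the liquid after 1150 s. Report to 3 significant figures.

36.5 °C

Heat balance on the well-mixed liquid: M c_p dT/dt = −UA(T − T_amb) + Q̇.
dT/dt = (T_ss − T)/τ with T_ss = T_amb + Q̇/UA = 19.9 + 4.69/0.445 = 30.439 °C, τ = M c_p/UA = 95.2·3.09/0.445 = 661.05 s.
Solution: T(t) = T_ss + (T₀ − T_ss) e^(−t/τ).
T(1150) = 30.439 + (34.761)·0.17558 = 36.543 °C.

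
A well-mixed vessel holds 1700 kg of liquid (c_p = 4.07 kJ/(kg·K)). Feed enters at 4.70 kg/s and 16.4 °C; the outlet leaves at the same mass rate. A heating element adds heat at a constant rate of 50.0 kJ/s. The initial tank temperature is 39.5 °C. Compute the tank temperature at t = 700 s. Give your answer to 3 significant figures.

Unsteady energy balance on the tank contents: M c_p dT/dt = ṁ c_p (T_in − T) + 50.0.
τ = M/ṁ = 361.70 s; T_ss = T_in + Q̇/(ṁ c_p) = 16.4 + 50.0/(4.70·4.07) = 19.014 °C.
Solution: T(t) = T_ss + (T₀ − T_ss) e^(−t/τ).
T(700) = 19.014 + (20.486)·e^(−700/361.70) = 19.014 + (20.486)·0.14438 = 21.972 °C.

22.0 °C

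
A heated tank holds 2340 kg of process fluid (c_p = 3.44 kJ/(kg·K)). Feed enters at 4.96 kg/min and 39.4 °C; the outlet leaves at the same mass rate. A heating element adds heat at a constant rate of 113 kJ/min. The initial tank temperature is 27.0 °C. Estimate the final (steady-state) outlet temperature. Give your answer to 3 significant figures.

46.0 °C

M c_p dT/dt = ṁ c_p (T_in − T) + Q̇.
At steady state dT/dt = 0 ⇒ T_ss = T_in + Q̇/(ṁ c_p) = 39.4 + 113/(4.96·3.44) = 46.023 °C.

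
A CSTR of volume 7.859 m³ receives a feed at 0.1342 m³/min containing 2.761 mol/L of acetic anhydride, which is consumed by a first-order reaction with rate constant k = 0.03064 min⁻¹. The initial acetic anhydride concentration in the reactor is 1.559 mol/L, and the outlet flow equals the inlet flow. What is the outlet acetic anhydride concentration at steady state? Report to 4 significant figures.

Accumulation = in − out − consumed: V dC/dt = Q C_in − Q C − k V C.
At steady state: 0 = Q C_in − (Q + kV) C_ss, so C_ss = Q C_in/(Q + kV).
C_ss = 0.1342·2.761/(0.1342 + 0.03064·7.859) = 0.370526/0.375000 = 0.988070 mol/L.

0.9881 mol/L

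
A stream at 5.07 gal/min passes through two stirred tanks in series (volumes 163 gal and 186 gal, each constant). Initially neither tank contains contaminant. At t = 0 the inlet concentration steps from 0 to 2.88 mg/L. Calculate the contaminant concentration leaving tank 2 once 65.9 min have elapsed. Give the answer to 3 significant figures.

Each tank obeys Vᵢ dCᵢ/dt = Q(Cᵢ₋₁ − Cᵢ), so τᵢ = Vᵢ/Q.
τ₁ = 163/5.07 = 32.150 min; τ₂ = 186/5.07 = 36.686 min.
Solving the cascade with C₁(0)=C₂(0)=0 gives C₂(t) = C_in[1 − (τ₁ e^(−t/τ₁) − τ₂ e^(−t/τ₂))/(τ₁ − τ₂)].
At t = 65.9: e^(−t/τ₁) = 0.12876, e^(−t/τ₂) = 0.16591.
C₂ = 2.88·[1 − (32.150·0.12876 − 36.686·0.16591)/(-4.5365)] = 2.88·0.57083 = 1.6440 mg/L.

1.64 mg/L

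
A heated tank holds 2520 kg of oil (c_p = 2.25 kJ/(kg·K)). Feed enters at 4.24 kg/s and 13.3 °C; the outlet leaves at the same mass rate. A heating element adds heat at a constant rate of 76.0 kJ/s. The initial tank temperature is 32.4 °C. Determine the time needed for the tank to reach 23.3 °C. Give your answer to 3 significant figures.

Unsteady energy balance on the tank contents: M c_p dT/dt = ṁ c_p (T_in − T) + 76.0.
τ = M/ṁ = 594.34 s; T_ss = T_in + Q̇/(ṁ c_p) = 21.266 °C.
T(t) = T_ss + (T₀ − T_ss) e^(−t/τ). Set T = 23.3:
e^(−t/τ) = (23.3 − 21.266)/(32.4 − 21.266) = 0.18265
t = −594.34 · ln(0.18265) = 1010.5 s.

1010 s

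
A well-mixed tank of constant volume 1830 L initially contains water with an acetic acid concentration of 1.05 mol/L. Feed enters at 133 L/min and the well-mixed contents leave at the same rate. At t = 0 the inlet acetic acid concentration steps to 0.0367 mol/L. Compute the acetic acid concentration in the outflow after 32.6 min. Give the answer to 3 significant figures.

Species balance on the tank: V dC/dt = Q(C_in − C).
Rewrite as dC/dt + C/τ = C_in/τ, τ = V/Q = 13.759 min.
Integrating: C(t) = C_in + (C₀ − C_in) e^(−t/τ).
C(32.6) = 0.0367 + (1.05 − 0.0367)·e^(−32.6/13.759) = 0.0367 + (1.0133)·0.093547 = 0.13149 mol/L.

0.131 mol/L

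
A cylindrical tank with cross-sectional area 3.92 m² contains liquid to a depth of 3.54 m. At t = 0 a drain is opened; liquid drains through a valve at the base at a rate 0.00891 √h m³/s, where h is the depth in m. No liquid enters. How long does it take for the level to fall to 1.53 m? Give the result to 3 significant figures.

A dh/dt = −Q_out = −0.00891 √h.
∫ h^(−1/2) dh = −(0.00891/A) ∫ dt, giving 2√h = 2√h₀ − (0.00891/A) t.
t = 2A(√h₀ − √h)/0.00891 = 2·3.92·(√3.54 − √1.53)/0.00891
  = 7.8400 × (1.8815 − 1.2369) / 0.00891 = 567.15 s.

567 s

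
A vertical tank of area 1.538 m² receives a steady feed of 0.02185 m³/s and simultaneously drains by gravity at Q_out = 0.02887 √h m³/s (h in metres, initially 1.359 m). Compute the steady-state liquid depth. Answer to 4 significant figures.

A dh/dt = Q_in − 0.02887 √h. Steady state requires inflow = outflow:
Q_in = 0.02887 √h_ss ⇒ √h_ss = 0.02185/0.02887 = 0.756841.
h_ss = 0.756841² = 0.572808 m. (Since h₀ = 1.359 m > h_ss, the level will fall toward this value.)

0.5728 m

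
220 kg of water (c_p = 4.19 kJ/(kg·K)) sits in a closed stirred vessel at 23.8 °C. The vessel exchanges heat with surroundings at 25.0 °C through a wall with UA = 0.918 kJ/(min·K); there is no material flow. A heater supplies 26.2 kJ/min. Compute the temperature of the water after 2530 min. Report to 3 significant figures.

Lumped-capacitance energy balance: M c_p dT/dt = UA(T_amb − T) + Q̇.
dT/dt = (T_ss − T)/τ with T_ss = T_amb + Q̇/UA = 25.0 + 26.2/0.918 = 53.540 °C, τ = M c_p/UA = 220·4.19/0.918 = 1004.1 min.
Integrating: T(t) = T_ss + (T₀ − T_ss) e^(−t/τ).
T(2530) = 53.540 + (-29.740)·0.080494 = 51.146 °C.

51.1 °C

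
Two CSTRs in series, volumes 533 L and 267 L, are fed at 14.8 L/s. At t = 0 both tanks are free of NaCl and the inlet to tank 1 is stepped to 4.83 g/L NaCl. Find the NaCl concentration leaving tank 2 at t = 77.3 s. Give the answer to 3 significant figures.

3.77 g/L

Time constants: τᵢ = Vᵢ/Q for each well-mixed tank.
τ₁ = 533/14.8 = 36.014 s; τ₂ = 267/14.8 = 18.041 s.
Tank 1: C₁ = C_in(1 − e^(−t/τ₁)). Tank 2 (τ₁ ≠ τ₂): C₂ = C_in[1 − (τ₁ e^(−t/τ₁) − τ₂ e^(−t/τ₂))/(τ₁ − τ₂)].
At t = 77.3: e^(−t/τ₁) = 0.11690, e^(−t/τ₂) = 0.013776.
C₂ = 4.83·[1 − (36.014·0.11690 − 18.041·0.013776)/(17.973)] = 4.83·0.77958 = 3.7654 g/L.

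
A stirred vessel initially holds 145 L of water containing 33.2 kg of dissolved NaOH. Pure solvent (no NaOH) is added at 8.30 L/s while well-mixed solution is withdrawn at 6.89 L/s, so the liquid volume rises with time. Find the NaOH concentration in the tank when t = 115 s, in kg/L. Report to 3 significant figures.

Total volume: dV/dt = Q_in − Q_out = 1.4100 L/s, so V(t) = 145 + 1.4100 t and V(115) = 307.15 L.
No NaOH enters, so dm/dt = −Q_out · (m/V).
dm/m = −Q_out dt/(V₀ + 1.4100 t); integrating gives ln(m/m₀) = −(Q_out/(Q_in−Q_out)) ln(V/V₀).
m = m₀ (V₀/V)^(Q_out/(Q_in−Q_out)) = 33.2 × (145/307.15)^(4.8865) = 0.84765 kg.
C = m/V = 0.84765/307.15 = 0.0027597 kg/L.

0.00276 kg/L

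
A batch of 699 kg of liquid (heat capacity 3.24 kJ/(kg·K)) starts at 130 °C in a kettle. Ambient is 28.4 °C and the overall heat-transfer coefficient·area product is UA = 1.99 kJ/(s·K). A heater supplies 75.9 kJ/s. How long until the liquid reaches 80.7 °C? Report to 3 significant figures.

1710 s

M c_p dT/dt = −UA(T − T_amb) + Q̇.
τ = M c_p/UA = 1138.1 s; T_ss = T_amb + Q̇/UA = 28.4 + 75.9/1.99 = 66.541 °C.
T(t) = T_ss + (T₀ − T_ss)e^(−t/τ); set T = 80.7:
t = −τ ln[(T − T_ss)/(T₀ − T_ss)] = −1138.1 · ln(0.22312) = 1707.1 s.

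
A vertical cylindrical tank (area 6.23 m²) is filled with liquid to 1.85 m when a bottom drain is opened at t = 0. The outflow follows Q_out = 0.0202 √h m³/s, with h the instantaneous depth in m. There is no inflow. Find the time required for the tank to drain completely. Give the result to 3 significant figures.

839 s

A dh/dt = −Q_out = −0.0202 √h.
∫ h^(−1/2) dh = −(0.0202/A) ∫ dt, giving 2√h = 2√h₀ − (0.0202/A) t.
Set h = 0: 2√h₀ = (0.0202/A) t_empty ⇒ t_empty = 2A√h₀/0.0202.
t_empty = 2·6.23·√1.85/0.0202 = 12.460·1.3601/0.0202 = 838.98 s.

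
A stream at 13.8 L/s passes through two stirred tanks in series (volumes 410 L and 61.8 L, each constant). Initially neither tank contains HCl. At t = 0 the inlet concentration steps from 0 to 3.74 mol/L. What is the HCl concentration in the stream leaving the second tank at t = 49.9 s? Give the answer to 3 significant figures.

2.92 mol/L

Time constants: τᵢ = Vᵢ/Q for each well-mixed tank.
τ₁ = 410/13.8 = 29.710 s; τ₂ = 61.8/13.8 = 4.4783 s.
Solving the cascade with C₁(0)=C₂(0)=0 gives C₂(t) = C_in[1 − (τ₁ e^(−t/τ₁) − τ₂ e^(−t/τ₂))/(τ₁ − τ₂)].
At t = 49.9: e^(−t/τ₁) = 0.18646, e^(−t/τ₂) = 1.4480e-05.
C₂ = 3.74·[1 − (29.710·0.18646 − 4.4783·1.4480e-05)/(25.232)] = 3.74·0.78045 = 2.9189 mol/L.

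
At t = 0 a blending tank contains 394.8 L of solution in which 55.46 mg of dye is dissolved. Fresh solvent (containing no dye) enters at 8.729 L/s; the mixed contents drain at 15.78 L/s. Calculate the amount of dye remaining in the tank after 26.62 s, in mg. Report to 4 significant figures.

13.09 mg

Let m(t) be the amount of dye. Volume: V(t) = V₀ + (Q_in − Q_out) t = 394.8 − 7.05100 t; V(26.62) = 207.102 L.
Solute balance: dm/dt = 0 − Q_out C = −Q_out m/V(t).
dm/m = −Q_out dt/(V₀ − 7.05100 t); integrating gives ln(m/m₀) = −(Q_out/(Q_in−Q_out)) ln(V/V₀).
m = m₀ (V₀/V)^(Q_out/(Q_in−Q_out)) = 55.46 × (394.8/207.102)^(-2.23798) = 13.0893 mg.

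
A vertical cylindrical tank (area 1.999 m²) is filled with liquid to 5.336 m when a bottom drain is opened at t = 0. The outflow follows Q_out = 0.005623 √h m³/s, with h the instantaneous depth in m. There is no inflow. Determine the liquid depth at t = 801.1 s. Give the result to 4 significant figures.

With no inflow, A dh/dt = −0.005623 √h.
∫ h^(−1/2) dh = −(0.005623/A) ∫ dt, giving 2√h = 2√h₀ − (0.005623/A) t.
√h = √5.336 − 0.005623·801.1/(2·1.999) = 2.30998 − 1.12671 = 1.18327.
h = 1.18327² = 1.40012 m.

1.400 m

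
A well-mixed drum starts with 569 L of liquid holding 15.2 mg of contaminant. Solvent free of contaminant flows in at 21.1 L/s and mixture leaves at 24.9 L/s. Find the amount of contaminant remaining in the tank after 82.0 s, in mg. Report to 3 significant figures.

Total volume: dV/dt = Q_in − Q_out = -3.8000 L/s, so V(t) = 569 − 3.8000 t and V(82.0) = 257.40 L.
No contaminant enters, so dm/dt = −Q_out · (m/V).
Separate: dm/m = −Q_out dt/V(t) ⇒ ln(m/m₀) = −(Q_out/(Q_in−Q_out)) ln(V/V₀).
m = m₀ (V₀/V)^(Q_out/(Q_in−Q_out)) = 15.2 × (569/257.40)^(-6.5526) = 0.084031 mg.

0.0840 mg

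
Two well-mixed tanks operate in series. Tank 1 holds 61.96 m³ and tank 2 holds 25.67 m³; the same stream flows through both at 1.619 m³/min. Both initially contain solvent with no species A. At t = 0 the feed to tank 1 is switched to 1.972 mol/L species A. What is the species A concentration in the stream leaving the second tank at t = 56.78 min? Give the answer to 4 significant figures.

Species balance on tank i: dCᵢ/dt = (Cᵢ₋₁ − Cᵢ)/τᵢ with τᵢ = Vᵢ/Q.
τ₁ = 61.96/1.619 = 38.2705 min; τ₂ = 25.67/1.619 = 15.8555 min.
Solving the cascade with C₁(0)=C₂(0)=0 gives C₂(t) = C_in[1 − (τ₁ e^(−t/τ₁) − τ₂ e^(−t/τ₂))/(τ₁ − τ₂)].
At t = 56.78: e^(−t/τ₁) = 0.226809, e^(−t/τ₂) = 0.0278451.
C₂ = 1.972·[1 − (38.2705·0.226809 − 15.8555·0.0278451)/(22.4151)] = 1.972·0.632453 = 1.24720 mol/L.

1.247 mol/L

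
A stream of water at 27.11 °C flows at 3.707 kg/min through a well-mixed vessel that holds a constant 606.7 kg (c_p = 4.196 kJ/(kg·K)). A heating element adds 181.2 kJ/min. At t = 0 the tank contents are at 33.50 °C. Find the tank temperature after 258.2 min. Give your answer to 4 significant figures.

Energy balance: M c_p dT/dt = ṁ c_p (T_in − T) + 181.2.
τ = M/ṁ = 163.663 min; T_ss = T_in + Q̇/(ṁ c_p) = 27.11 + 181.2/(3.707·4.196) = 38.7593 °C.
Integrating: T(t) = T_ss + (T₀ − T_ss) e^(−t/τ).
T(258.2) = 38.7593 + (-5.25931)·e^(−258.2/163.663) = 38.7593 + (-5.25931)·0.206464 = 37.6734 °C.

37.67 °C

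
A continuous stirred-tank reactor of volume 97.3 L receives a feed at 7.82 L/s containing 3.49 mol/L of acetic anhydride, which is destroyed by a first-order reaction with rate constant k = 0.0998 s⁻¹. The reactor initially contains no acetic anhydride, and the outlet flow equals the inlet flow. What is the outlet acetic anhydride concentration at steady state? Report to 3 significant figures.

Accumulation = in − out − consumed: V dC/dt = Q C_in − Q C − k V C.
Steady state (dC/dt = 0): C_ss = Q C_in/(Q + kV) = C_in/(1 + kV/Q).
C_ss = 7.82·3.49/(7.82 + 0.0998·97.3) = 27.292/17.531 = 1.5568 mol/L.

1.56 mol/L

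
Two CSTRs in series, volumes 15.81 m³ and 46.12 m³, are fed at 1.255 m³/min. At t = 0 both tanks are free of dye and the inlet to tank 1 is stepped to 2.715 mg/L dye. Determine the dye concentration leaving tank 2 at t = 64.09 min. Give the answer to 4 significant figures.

2.002 mg/L

Species balance on tank i: dCᵢ/dt = (Cᵢ₋₁ − Cᵢ)/τᵢ with τᵢ = Vᵢ/Q.
τ₁ = 15.81/1.255 = 12.5976 min; τ₂ = 46.12/1.255 = 36.7490 min.
Solving the cascade with C₁(0)=C₂(0)=0 gives C₂(t) = C_in[1 − (τ₁ e^(−t/τ₁) − τ₂ e^(−t/τ₂))/(τ₁ − τ₂)].
At t = 64.09: e^(−t/τ₁) = 0.00617360, e^(−t/τ₂) = 0.174821.
C₂ = 2.715·[1 − (12.5976·0.00617360 − 36.7490·0.174821)/(-24.1514)] = 2.715·0.737211 = 2.00153 mg/L.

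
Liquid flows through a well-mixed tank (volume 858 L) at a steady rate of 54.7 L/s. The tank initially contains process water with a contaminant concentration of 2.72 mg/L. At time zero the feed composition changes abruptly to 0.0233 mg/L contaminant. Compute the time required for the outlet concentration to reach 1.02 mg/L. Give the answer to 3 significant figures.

Species balance: V dC/dt = Q(C_in − C) ⇒ τ = V/Q = 15.686 s.
C(t) = C_in + (C₀ − C_in) e^(−t/τ). Set C = 1.02 and solve for t:
e^(−t/τ) = (C − C_in)/(C₀ − C_in) = (1.02 − 0.0233)/(2.72 − 0.0233) = 0.36960
t = −τ ln(…) = 15.686 × 0.99533 = 15.612 s.

15.6 s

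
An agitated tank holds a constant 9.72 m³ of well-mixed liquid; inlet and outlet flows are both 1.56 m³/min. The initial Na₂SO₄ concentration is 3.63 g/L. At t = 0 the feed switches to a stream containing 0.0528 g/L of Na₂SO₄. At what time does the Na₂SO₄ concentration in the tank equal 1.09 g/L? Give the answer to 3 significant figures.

Transient balance on the dissolved component: V dC/dt = Q(C_in − C), so τ = V/Q = 6.2308 min.
C(t) = C_in + (C₀ − C_in) e^(−t/τ). Set C = 1.09 and solve for t:
e^(−t/τ) = (C − C_in)/(C₀ − C_in) = (1.09 − 0.0528)/(3.63 − 0.0528) = 0.28995
t = −τ ln(…) = 6.2308 × 1.2381 = 7.7140 min.

7.71 min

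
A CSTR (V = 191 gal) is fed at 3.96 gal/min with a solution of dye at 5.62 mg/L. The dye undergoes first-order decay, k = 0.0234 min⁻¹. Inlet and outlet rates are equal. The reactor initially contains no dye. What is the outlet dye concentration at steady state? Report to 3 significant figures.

Accumulation = in − out − consumed: V dC/dt = Q C_in − Q C − k V C.
Steady state (dC/dt = 0): C_ss = Q C_in/(Q + kV) = C_in/(1 + kV/Q).
C_ss = 3.96·5.62/(3.96 + 0.0234·191) = 22.255/8.4294 = 2.6402 mg/L.

2.64 mg/L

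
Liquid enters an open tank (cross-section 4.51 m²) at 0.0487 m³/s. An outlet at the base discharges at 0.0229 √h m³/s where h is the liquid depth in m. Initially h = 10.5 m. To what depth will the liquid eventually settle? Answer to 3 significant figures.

Volume balance on the tank: A dh/dt = Q_in − 0.0229 √h. At steady state dh/dt = 0:
Q_in = 0.0229 √h_ss ⇒ √h_ss = 0.0487/0.0229 = 2.1266.
h_ss = 2.1266² = 4.5226 m. (Since h₀ = 10.5 m > h_ss, the level will fall toward this value.)

4.52 m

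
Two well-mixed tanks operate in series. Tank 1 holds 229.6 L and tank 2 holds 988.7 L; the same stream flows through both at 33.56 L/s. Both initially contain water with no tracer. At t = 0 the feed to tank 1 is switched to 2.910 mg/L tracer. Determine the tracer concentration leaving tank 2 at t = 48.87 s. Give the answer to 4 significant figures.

Time constants: τᵢ = Vᵢ/Q for each well-mixed tank.
τ₁ = 229.6/33.56 = 6.84148 s; τ₂ = 988.7/33.56 = 29.4607 s.
Solving the cascade with C₁(0)=C₂(0)=0 gives C₂(t) = C_in[1 − (τ₁ e^(−t/τ₁) − τ₂ e^(−t/τ₂))/(τ₁ − τ₂)].
At t = 48.87: e^(−t/τ₁) = 0.000790225, e^(−t/τ₂) = 0.190363.
C₂ = 2.910·[1 − (6.84148·0.000790225 − 29.4607·0.190363)/(-22.6192)] = 2.910·0.752298 = 2.18919 mg/L.

2.189 mg/L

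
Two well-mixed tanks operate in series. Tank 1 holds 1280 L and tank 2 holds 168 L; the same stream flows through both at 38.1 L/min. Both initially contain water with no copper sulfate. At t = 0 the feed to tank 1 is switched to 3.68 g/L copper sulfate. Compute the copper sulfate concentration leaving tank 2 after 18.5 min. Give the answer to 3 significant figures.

Species balance on tank i: dCᵢ/dt = (Cᵢ₋₁ − Cᵢ)/τᵢ with τᵢ = Vᵢ/Q.
τ₁ = 1280/38.1 = 33.596 min; τ₂ = 168/38.1 = 4.4094 min.
Tank 1: C₁ = C_in(1 − e^(−t/τ₁)). Tank 2 (τ₁ ≠ τ₂): C₂ = C_in[1 − (τ₁ e^(−t/τ₁) − τ₂ e^(−t/τ₂))/(τ₁ − τ₂)].
At t = 18.5: e^(−t/τ₁) = 0.57657, e^(−t/τ₂) = 0.015063.
C₂ = 3.68·[1 − (33.596·0.57657 − 4.4094·0.015063)/(29.186)] = 3.68·0.33860 = 1.2461 g/L.

1.25 g/L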